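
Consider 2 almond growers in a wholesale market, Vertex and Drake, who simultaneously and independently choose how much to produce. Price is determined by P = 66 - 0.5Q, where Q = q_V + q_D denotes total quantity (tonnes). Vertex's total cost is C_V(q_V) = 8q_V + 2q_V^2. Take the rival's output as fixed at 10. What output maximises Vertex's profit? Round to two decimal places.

With the rival's output fixed at 10, Vertex's profit is π_V = (66 - (1/2)·10 - (1/2)q_V)q_V - (8q_V + 2q_V²) = (61 - (1/2)q_V)q_V - (8q_V + 2q_V²).
∂π_V/∂q_V = 53 - 5q_V = 0, so q_V = 53/5.

10.60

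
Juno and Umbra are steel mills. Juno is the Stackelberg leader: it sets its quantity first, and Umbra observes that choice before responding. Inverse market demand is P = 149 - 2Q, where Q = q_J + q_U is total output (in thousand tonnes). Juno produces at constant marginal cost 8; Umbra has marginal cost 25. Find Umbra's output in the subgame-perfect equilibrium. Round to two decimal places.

Solve by backward induction. Given q_J, the follower Umbra maximises π_U = (149 - 2q_J - 2q_U)q_U - 25q_U.
Follower FOC: 124 - 2q_J - 4q_U = 0, so q_U(q_J) = (124 - 2q_J)/4.
Juno substitutes q_U(q_J) into its own profit: π_J = q_J(149 - 2q_J - (124 - 2q_J)/2) - 8q_J = (87 - q_J)q_J - 8q_J.
Maximising: ∂π_J/∂q_J = 79 - 2q_J = 0, giving q_J = 79/2.
Then q_U = (124 - 2·(79/2))/4 = 45/4.

11.25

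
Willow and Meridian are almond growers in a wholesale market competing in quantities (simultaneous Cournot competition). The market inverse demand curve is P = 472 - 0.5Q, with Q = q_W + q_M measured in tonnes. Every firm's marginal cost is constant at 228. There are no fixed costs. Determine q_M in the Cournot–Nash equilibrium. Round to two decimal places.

A representative firm's profit is π_i = q_i(472 - 0.5Q) - 228q_i.
First-order condition (treating rivals' output as given): 244 - q_i - (1/2)q_j = 0.
With identical firms every q_j equals q_i, so q_j = q_i and 244 = (3/2)q_i, giving q_i = 488/3.

162.67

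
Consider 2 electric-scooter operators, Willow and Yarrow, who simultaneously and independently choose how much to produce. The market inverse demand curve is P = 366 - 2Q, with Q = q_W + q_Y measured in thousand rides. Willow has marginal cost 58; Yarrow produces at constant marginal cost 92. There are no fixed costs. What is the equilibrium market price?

172

Willow's profit: π_W = (366 - 2Q)q_W - (58q_W). Setting ∂π_W/∂q_W = 0: 308 - 4q_W - 2(q_Y) = 0.
Yarrow's profit: π_Y = (366 - 2Q)q_Y - (92q_Y). Setting ∂π_Y/∂q_Y = 0: 274 - 4q_Y - 2(q_W) = 0.
So q_W = (308 - 2q_Y)/4 and q_Y = (274 - 2q_W)/4.
Solving the pair: q_W = 57, q_Y = 40.
Total output Q = 97, so price P = 366 - 2·97 = 172.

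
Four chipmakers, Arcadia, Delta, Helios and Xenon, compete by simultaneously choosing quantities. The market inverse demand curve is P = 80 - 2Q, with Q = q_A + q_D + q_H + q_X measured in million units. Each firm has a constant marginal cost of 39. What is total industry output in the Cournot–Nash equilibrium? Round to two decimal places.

16.40

Each firm earns π_i = (80 - 2Q)q_i - 39q_i.
First-order condition (treating rivals' output as given): 41 - 4q_i - 2·Σ_{j≠i} q_j = 0.
By symmetry each firm produces the same amount; substituting Σ_{j≠i} q_j = 3q_i yields q_i = 41/10.
Total output Q = 41/10 + 41/10 + 41/10 + 41/10 = 82/5.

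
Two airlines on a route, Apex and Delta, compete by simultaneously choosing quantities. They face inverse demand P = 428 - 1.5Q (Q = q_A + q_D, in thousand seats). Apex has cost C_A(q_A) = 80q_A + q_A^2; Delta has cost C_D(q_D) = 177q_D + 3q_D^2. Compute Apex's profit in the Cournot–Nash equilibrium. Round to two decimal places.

10386.49

Apex's profit: π_A = (428 - 1.5Q)q_A - (80q_A + q_A²). Setting ∂π_A/∂q_A = 0: 348 - 5q_A - (3/2)(q_D) = 0.
Delta's profit: π_D = (428 - 1.5Q)q_D - (177q_D + 3q_D²). Setting ∂π_D/∂q_D = 0: 251 - 9q_D - (3/2)(q_A) = 0.
Rearranging gives the reaction functions q_A = (348 - (3/2)q_D)/5 and q_D = (251 - (3/2)q_A)/9.
Solving the pair: q_A = 64.4561, q_D = 17.1462.
Price P = 428 - (3/2)·81.6023 = 305.5965.
Apex's profit: 305.5965·64.4561 - 80·64.4561 - 64.4561² = 10386.4851.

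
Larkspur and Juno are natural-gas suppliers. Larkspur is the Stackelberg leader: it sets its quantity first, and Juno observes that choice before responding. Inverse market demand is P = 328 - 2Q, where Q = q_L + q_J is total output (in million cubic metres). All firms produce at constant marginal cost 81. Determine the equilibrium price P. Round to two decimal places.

Solve by backward induction. Given q_L, the follower Juno maximises π_J = (328 - 2q_L - 2q_J)q_J - 81q_J.
∂π_J/∂q_J = 247 - 2q_L - 4q_J = 0 gives the reaction function q_J = (247 - 2q_L)/4.
Larkspur substitutes q_J(q_L) into its own profit: π_L = q_L(328 - 2q_L - (247 - 2q_L)/2) - 81q_L = (409/2 - q_L)q_L - 81q_L.
Maximising: ∂π_L/∂q_L = 247/2 - 2q_L = 0, giving q_L = 247/4.
Then q_J = (247 - 2·(247/4))/4 = 247/8.
Total output Q = 741/8, so price P = 328 - 2·(741/8) = 571/4.

142.75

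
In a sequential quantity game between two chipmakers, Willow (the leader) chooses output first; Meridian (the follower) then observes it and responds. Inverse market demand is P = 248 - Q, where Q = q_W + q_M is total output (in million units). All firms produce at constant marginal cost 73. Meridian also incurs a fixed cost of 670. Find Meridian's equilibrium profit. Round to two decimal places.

1244.06

The follower Meridian best-responds to any q_W: π_M = (248 - Q)q_M - 73q_M.
Follower FOC: 175 - q_W - 2q_M = 0, so q_M(q_W) = (175 - q_W)/2.
Willow substitutes q_M(q_W) into its own profit: π_W = q_W(248 - q_W - (175 - q_W)/2) - 73q_W = (321/2 - (1/2)q_W)q_W - 73q_W.
Maximising: ∂π_W/∂q_W = 175/2 - q_W = 0, giving q_W = 175/2.
Then q_M = (175 - 175/2)/2 = 175/4.
Price P = 248 - 525/4 = 467/4.
Meridian's profit: (467/4 - 73)·(175/4) - 670 = 1244.0625.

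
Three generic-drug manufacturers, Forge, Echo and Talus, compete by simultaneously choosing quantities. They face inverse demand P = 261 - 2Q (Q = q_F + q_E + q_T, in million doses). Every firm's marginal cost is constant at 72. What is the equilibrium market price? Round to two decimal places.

119.25

A representative firm's profit is π_i = q_i(261 - 2Q) - 72q_i.
Setting ∂π_i/∂q_i = 0 with rivals' quantities fixed: 189 - 4q_i - 2·Σ_{j≠i} q_j = 0.
By symmetry each firm produces the same amount; substituting Σ_{j≠i} q_j = 2q_i yields q_i = 189/8.
Total output Q = 567/8, so price P = 261 - 2·(567/8) = 477/4.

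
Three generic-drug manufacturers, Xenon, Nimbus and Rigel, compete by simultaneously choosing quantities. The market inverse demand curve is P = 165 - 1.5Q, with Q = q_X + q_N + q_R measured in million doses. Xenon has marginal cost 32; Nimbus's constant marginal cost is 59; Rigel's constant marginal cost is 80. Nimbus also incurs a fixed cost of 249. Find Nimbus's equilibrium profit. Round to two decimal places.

167.67

Xenon's profit: π_X = (165 - 1.5Q)q_X - (32q_X). Setting ∂π_X/∂q_X = 0: 133 - 3q_X - (3/2)(q_N + q_R) = 0.
Nimbus's profit: π_N = (165 - 1.5Q)q_N - (59q_N). Setting ∂π_N/∂q_N = 0: 106 - 3q_N - (3/2)(q_X + q_R) = 0.
Rigel's profit: π_R = (165 - 1.5Q)q_R - (80q_R). Setting ∂π_R/∂q_R = 0: 85 - 3q_R - (3/2)(q_X + q_N) = 0.
Summing all 3 equations gives 324 − 6Q = 0, hence Q = 54.
Back-substituting: q_X = (133 − 81)/(3/2) = 104/3, q_N = (106 − 81)/(3/2) = 50/3, q_R = (85 − 81)/(3/2) = 8/3.
Price P = 165 - (3/2)·54 = 84.
Nimbus's profit: (84 - 59)·(50/3) - 249 = 503/3.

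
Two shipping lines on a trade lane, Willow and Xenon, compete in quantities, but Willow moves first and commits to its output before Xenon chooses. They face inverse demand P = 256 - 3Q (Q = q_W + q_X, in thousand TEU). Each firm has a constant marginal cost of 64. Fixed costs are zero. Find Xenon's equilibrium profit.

768

Solve by backward induction. Given q_W, the follower Xenon maximises π_X = (256 - 3q_W - 3q_X)q_X - 64q_X.
Follower FOC: 192 - 3q_W - 6q_X = 0, so q_X(q_W) = (192 - 3q_W)/6.
Willow substitutes q_X(q_W) into its own profit: π_W = q_W(256 - 3q_W - (192 - 3q_W)/2) - 64q_W = (160 - (3/2)q_W)q_W - 64q_W.
The leader's first-order condition 96 - 3q_W = 0 yields q_W = 32.
Then q_X = (192 - 3·32)/6 = 16.
Price P = 256 - 3·48 = 112.
Xenon's profit: (112 - 64)·16 = 768.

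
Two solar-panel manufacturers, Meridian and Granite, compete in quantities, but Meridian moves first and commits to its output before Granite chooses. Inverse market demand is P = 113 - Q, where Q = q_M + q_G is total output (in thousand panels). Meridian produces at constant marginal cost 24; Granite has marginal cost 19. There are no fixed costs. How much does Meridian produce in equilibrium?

42

Solve by backward induction. Given q_M, the follower Granite maximises π_G = (113 - q_M - q_G)q_G - 19q_G.
∂π_G/∂q_G = 94 - q_M - 2q_G = 0 gives the reaction function q_G = (94 - q_M)/2.
Meridian substitutes q_G(q_M) into its own profit: π_M = q_M(113 - q_M - (94 - q_M)/2) - 24q_M = (66 - (1/2)q_M)q_M - 24q_M.
Maximising: ∂π_M/∂q_M = 42 - q_M = 0, giving q_M = 42.
Then q_G = (94 - 42)/2 = 26.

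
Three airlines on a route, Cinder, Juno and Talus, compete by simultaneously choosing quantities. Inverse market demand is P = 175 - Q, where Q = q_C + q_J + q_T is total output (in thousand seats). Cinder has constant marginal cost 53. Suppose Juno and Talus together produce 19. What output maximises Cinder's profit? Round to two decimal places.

With rivals' combined output fixed at 19, Cinder's profit is π_C = (175 - 19 - q_C)q_C - (53q_C) = (156 - q_C)q_C - (53q_C).
∂π_C/∂q_C = 103 - 2q_C = 0, so q_C = 103/2.

51.50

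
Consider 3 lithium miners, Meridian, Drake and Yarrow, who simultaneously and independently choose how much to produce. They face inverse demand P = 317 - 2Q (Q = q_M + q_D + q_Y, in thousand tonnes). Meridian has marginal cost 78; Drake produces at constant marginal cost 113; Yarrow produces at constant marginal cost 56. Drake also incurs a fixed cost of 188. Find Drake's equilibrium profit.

Meridian's profit: π_M = (317 - 2Q)q_M - (78q_M). Setting ∂π_M/∂q_M = 0: 239 - 4q_M - 2(q_D + q_Y) = 0.
Drake's profit: π_D = (317 - 2Q)q_D - (113q_D). Setting ∂π_D/∂q_D = 0: 204 - 4q_D - 2(q_M + q_Y) = 0.
Yarrow's profit: π_Y = (317 - 2Q)q_Y - (56q_Y). Setting ∂π_Y/∂q_Y = 0: 261 - 4q_Y - 2(q_M + q_D) = 0.
Adding the 3 first-order conditions: 704 − 8Q = 0, so Q = 88.
Back-substituting: q_M = (239 − 176)/2 = 63/2, q_D = (204 − 176)/2 = 14, q_Y = (261 − 176)/2 = 85/2.
Price P = 317 - 2·88 = 141.
Drake's profit: (141 - 113)·14 - 188 = 204.

204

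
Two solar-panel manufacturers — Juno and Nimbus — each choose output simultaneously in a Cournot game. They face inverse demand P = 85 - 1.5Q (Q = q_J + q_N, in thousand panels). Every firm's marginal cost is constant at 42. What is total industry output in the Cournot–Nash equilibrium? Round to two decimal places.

Each firm earns π_i = (85 - 1.5Q)q_i - 42q_i.
First-order condition (treating rivals' output as given): 43 - 3q_i - (3/2)q_j = 0.
With identical firms every q_j equals q_i, so q_j = q_i and 43 = (9/2)q_i, giving q_i = 86/9.
Total output Q = 86/9 + 86/9 = 172/9.

19.11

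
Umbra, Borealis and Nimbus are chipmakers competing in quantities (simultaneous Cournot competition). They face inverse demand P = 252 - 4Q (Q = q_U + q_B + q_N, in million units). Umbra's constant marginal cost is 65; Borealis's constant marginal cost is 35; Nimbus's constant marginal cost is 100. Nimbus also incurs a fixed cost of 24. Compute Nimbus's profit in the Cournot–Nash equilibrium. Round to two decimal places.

18.25

Umbra's profit: π_U = (252 - 4Q)q_U - (65q_U). Setting ∂π_U/∂q_U = 0: 187 - 8q_U - 4(q_B + q_N) = 0.
Borealis's first-order condition: 217 - 8q_B - 4(q_U + q_N) = 0.
Nimbus's first-order condition: 152 - 8q_N - 4(q_U + q_B) = 0.
Adding the 3 first-order conditions: 556 − 16Q = 0, so Q = 139/4.
Back-substituting: q_U = (187 − 139)/4 = 12, q_B = (217 − 139)/4 = 39/2, q_N = (152 − 139)/4 = 13/4.
Price P = 252 - 4·(139/4) = 113.
Nimbus's profit: (113 - 100)·(13/4) - 24 = 73/4.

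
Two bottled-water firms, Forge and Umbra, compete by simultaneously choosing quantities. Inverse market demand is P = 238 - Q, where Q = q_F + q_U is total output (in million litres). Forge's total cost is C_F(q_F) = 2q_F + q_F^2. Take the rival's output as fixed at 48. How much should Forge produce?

With the rival's output fixed at 48, Forge's profit is π_F = (238 - 48 - q_F)q_F - (2q_F + q_F²) = (190 - q_F)q_F - (2q_F + q_F²).
∂π_F/∂q_F = 188 - 4q_F = 0, so q_F = 47.

47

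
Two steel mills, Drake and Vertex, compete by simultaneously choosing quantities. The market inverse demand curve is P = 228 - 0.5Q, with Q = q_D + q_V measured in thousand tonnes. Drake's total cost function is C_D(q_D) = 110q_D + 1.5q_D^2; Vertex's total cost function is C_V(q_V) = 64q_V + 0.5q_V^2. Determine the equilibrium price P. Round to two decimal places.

179.55

Drake's profit: π_D = (228 - 0.5Q)q_D - (110q_D + (3/2)q_D²). Setting ∂π_D/∂q_D = 0: 118 - 4q_D - (1/2)(q_V) = 0.
Vertex's profit: π_V = (228 - 0.5Q)q_V - (64q_V + (1/2)q_V²). Setting ∂π_V/∂q_V = 0: 164 - 2q_V - (1/2)(q_D) = 0.
Rearranging gives the reaction functions q_D = (118 - (1/2)q_V)/4 and q_V = (164 - (1/2)q_D)/2.
Substituting one into the other gives q_D = 616/31 and q_V = 77.0323.
Total output Q = 96.9032, so price P = 228 - (1/2)·96.9032 = 179.5484.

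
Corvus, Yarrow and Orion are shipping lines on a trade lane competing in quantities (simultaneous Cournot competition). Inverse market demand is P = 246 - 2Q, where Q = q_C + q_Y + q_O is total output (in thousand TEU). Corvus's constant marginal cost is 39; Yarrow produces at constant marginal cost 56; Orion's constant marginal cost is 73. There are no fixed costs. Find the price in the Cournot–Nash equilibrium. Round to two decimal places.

103.50

Corvus's profit: π_C = (246 - 2Q)q_C - (39q_C). Setting ∂π_C/∂q_C = 0: 207 - 4q_C - 2(q_Y + q_O) = 0.
Yarrow's first-order condition: 190 - 4q_Y - 2(q_C + q_O) = 0.
Orion's first-order condition: 173 - 4q_O - 2(q_C + q_Y) = 0.
Adding the 3 first-order conditions: 570 − 8Q = 0, so Q = 285/4.
Back-substituting: q_C = (207 − 285/2)/2 = 129/4, q_Y = (190 − 285/2)/2 = 95/4, q_O = (173 − 285/2)/2 = 61/4.
Total output Q = 285/4, so price P = 246 - 2·(285/4) = 207/2.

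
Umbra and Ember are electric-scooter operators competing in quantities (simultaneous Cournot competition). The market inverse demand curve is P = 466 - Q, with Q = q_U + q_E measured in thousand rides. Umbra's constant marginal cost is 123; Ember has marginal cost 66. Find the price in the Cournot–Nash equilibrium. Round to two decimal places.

Umbra's profit: π_U = (466 - Q)q_U - (123q_U). Setting ∂π_U/∂q_U = 0: 343 - 2q_U - (q_E) = 0.
Ember's profit: π_E = (466 - Q)q_E - (66q_E). Setting ∂π_E/∂q_E = 0: 400 - 2q_E - (q_U) = 0.
So q_U = (343 - q_E)/2 and q_E = (400 - q_U)/2.
Solving the pair: q_U = 286/3, q_E = 457/3.
Total output Q = 743/3, so price P = 466 - 743/3 = 655/3.

218.33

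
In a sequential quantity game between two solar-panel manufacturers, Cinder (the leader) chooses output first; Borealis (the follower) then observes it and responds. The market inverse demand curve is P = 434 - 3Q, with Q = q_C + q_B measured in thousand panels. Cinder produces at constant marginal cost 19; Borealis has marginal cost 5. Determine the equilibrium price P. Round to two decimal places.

119.25

The follower Borealis best-responds to any q_C: π_B = (434 - 3Q)q_B - 5q_B.
∂π_B/∂q_B = 429 - 3q_C - 6q_B = 0 gives the reaction function q_B = (429 - 3q_C)/6.
The leader anticipates this reaction. Substituting into P = 434 - 3Q gives P = 439/2 - (3/2)q_C, so π_C = (439/2 - (3/2)q_C)q_C - 19q_C.
The leader's first-order condition 401/2 - 3q_C = 0 yields q_C = 401/6.
Then q_B = (429 - 3·(401/6))/6 = 457/12.
Total output Q = 1259/12, so price P = 434 - 3·(1259/12) = 477/4.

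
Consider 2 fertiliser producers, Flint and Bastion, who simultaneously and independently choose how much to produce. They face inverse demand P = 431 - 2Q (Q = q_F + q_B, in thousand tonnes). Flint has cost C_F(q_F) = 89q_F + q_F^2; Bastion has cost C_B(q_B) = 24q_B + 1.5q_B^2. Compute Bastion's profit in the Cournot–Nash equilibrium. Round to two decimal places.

Flint's profit: π_F = (431 - 2Q)q_F - (89q_F + q_F²). Setting ∂π_F/∂q_F = 0: 342 - 6q_F - 2(q_B) = 0.
Bastion's first-order condition: 407 - 7q_B - 2(q_F) = 0.
Rearranging gives the reaction functions q_F = (342 - 2q_B)/6 and q_B = (407 - 2q_F)/7.
Solving the pair: q_F = 790/19, q_B = 879/19.
Price P = 431 - 2·(1669/19) = 255.3158.
Bastion's profit: 255.3158·(879/19) - 24·(879/19) - (3/2)(879/19)² = 7490.9792.

7490.98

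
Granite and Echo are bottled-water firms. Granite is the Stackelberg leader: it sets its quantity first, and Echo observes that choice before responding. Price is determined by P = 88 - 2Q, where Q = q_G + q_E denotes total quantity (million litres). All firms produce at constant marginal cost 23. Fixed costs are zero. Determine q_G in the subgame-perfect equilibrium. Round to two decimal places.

16.25

The follower Echo best-responds to any q_G: π_E = (88 - 2Q)q_E - 23q_E.
∂π_E/∂q_E = 65 - 2q_G - 4q_E = 0 gives the reaction function q_E = (65 - 2q_G)/4.
Granite substitutes q_E(q_G) into its own profit: π_G = q_G(88 - 2q_G - (65 - 2q_G)/2) - 23q_G = (111/2 - q_G)q_G - 23q_G.
Maximising: ∂π_G/∂q_G = 65/2 - 2q_G = 0, giving q_G = 65/4.
Then q_E = (65 - 2·(65/4))/4 = 65/8.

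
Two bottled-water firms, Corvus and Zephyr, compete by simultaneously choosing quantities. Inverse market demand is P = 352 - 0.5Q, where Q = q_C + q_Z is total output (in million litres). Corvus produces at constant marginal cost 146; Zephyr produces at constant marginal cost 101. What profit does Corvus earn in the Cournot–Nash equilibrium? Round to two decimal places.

Corvus's profit: π_C = (352 - 0.5Q)q_C - (146q_C). Setting ∂π_C/∂q_C = 0: 206 - q_C - (1/2)(q_Z) = 0.
Zephyr's first-order condition: 251 - q_Z - (1/2)(q_C) = 0.
Best responses: q_C = (206 - (1/2)q_Z), q_Z = (251 - (1/2)q_C).
Substituting one into the other gives q_C = 322/3 and q_Z = 592/3.
Price P = 352 - (1/2)·(914/3) = 599/3.
Corvus's profit: (599/3 - 146)·(322/3) = 5760.2222.

5760.22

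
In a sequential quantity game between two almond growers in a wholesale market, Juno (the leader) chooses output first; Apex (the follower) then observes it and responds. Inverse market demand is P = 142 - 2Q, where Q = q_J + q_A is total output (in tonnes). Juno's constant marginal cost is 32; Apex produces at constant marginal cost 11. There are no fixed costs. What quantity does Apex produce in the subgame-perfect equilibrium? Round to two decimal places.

Solve by backward induction. Given q_J, the follower Apex maximises π_A = (142 - 2q_J - 2q_A)q_A - 11q_A.
∂π_A/∂q_A = 131 - 2q_J - 4q_A = 0 gives the reaction function q_A = (131 - 2q_J)/4.
Juno substitutes q_A(q_J) into its own profit: π_J = q_J(142 - 2q_J - (131 - 2q_J)/2) - 32q_J = (153/2 - q_J)q_J - 32q_J.
The leader's first-order condition 89/2 - 2q_J = 0 yields q_J = 89/4.
Then q_A = (131 - 2·(89/4))/4 = 173/8.

21.63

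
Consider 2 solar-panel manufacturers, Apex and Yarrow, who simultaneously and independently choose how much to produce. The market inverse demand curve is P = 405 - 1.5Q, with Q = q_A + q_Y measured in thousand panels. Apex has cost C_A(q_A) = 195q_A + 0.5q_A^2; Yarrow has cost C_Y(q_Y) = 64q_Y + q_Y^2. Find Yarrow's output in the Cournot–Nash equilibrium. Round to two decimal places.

Apex's profit: π_A = (405 - 1.5Q)q_A - (195q_A + (1/2)q_A²). Setting ∂π_A/∂q_A = 0: 210 - 4q_A - (3/2)(q_Y) = 0.
Yarrow's profit: π_Y = (405 - 1.5Q)q_Y - (64q_Y + q_Y²). Setting ∂π_Y/∂q_Y = 0: 341 - 5q_Y - (3/2)(q_A) = 0.
Rearranging gives the reaction functions q_A = (210 - (3/2)q_Y)/4 and q_Y = (341 - (3/2)q_A)/5.
Substituting one into the other gives q_A = 30.3380 and q_Y = 59.0986.

59.10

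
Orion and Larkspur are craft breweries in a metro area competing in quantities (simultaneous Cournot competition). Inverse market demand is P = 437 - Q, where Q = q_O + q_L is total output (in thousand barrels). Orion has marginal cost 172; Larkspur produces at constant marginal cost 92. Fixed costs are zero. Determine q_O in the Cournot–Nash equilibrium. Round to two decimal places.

61.67

Orion's profit: π_O = (437 - Q)q_O - (172q_O). Setting ∂π_O/∂q_O = 0: 265 - 2q_O - (q_L) = 0.
Larkspur's first-order condition: 345 - 2q_L - (q_O) = 0.
Best responses: q_O = (265 - q_L)/2, q_L = (345 - q_O)/2.
Substituting one into the other gives q_O = 185/3 and q_L = 425/3.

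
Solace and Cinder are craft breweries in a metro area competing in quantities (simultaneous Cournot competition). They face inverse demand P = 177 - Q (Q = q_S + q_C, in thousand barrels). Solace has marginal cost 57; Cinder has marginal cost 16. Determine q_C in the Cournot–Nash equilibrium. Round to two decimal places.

Solace's profit: π_S = (177 - Q)q_S - (57q_S). Setting ∂π_S/∂q_S = 0: 120 - 2q_S - (q_C) = 0.
Cinder's profit: π_C = (177 - Q)q_C - (16q_C). Setting ∂π_C/∂q_C = 0: 161 - 2q_C - (q_S) = 0.
So q_S = (120 - q_C)/2 and q_C = (161 - q_S)/2.
Substituting one into the other gives q_S = 79/3 and q_C = 202/3.

67.33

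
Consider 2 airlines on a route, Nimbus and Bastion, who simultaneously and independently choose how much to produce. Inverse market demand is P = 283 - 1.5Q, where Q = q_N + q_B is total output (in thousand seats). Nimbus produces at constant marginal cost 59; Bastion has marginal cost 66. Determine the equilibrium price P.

136

Nimbus's profit: π_N = (283 - 1.5Q)q_N - (59q_N). Setting ∂π_N/∂q_N = 0: 224 - 3q_N - (3/2)(q_B) = 0.
Bastion's profit: π_B = (283 - 1.5Q)q_B - (66q_B). Setting ∂π_B/∂q_B = 0: 217 - 3q_B - (3/2)(q_N) = 0.
Best responses: q_N = (224 - (3/2)q_B)/3, q_B = (217 - (3/2)q_N)/3.
Solving the pair: q_N = 154/3, q_B = 140/3.
Total output Q = 98, so price P = 283 - (3/2)·98 = 136.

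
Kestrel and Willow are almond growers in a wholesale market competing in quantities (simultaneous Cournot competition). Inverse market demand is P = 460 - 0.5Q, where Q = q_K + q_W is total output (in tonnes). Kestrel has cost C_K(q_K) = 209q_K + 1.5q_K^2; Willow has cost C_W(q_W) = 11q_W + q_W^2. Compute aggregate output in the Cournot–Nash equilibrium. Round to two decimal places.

Kestrel's profit: π_K = (460 - 0.5Q)q_K - (209q_K + (3/2)q_K²). Setting ∂π_K/∂q_K = 0: 251 - 4q_K - (1/2)(q_W) = 0.
Willow's first-order condition: 449 - 3q_W - (1/2)(q_K) = 0.
So q_K = (251 - (1/2)q_W)/4 and q_W = (449 - (1/2)q_K)/3.
Substituting one into the other gives q_K = 44.9787 and q_W = 142.1702.
Total output Q = 44.9787 + 142.1702 = 187.1489.

187.15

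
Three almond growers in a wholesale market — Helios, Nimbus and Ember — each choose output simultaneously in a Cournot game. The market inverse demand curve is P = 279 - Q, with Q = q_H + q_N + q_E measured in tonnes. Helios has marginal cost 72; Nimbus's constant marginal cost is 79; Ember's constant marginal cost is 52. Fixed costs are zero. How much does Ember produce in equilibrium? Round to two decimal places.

Helios's profit: π_H = (279 - Q)q_H - (72q_H). Setting ∂π_H/∂q_H = 0: 207 - 2q_H - (q_N + q_E) = 0.
Nimbus's profit: π_N = (279 - Q)q_N - (79q_N). Setting ∂π_N/∂q_N = 0: 200 - 2q_N - (q_H + q_E) = 0.
Ember's profit: π_E = (279 - Q)q_E - (52q_E). Setting ∂π_E/∂q_E = 0: 227 - 2q_E - (q_H + q_N) = 0.
Adding the 3 conditions: 634 − 2Q − 2Q = 0, i.e. Q = 317/2.
Back-substituting: q_H = (207 − 317/2) = 97/2, q_N = (200 − 317/2) = 83/2, q_E = (227 − 317/2) = 137/2.

68.50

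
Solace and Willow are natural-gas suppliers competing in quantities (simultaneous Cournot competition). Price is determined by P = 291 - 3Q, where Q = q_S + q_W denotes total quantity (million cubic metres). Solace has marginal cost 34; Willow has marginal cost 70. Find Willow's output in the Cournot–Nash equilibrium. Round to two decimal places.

20.56

Solace's profit: π_S = (291 - 3Q)q_S - (34q_S). Setting ∂π_S/∂q_S = 0: 257 - 6q_S - 3(q_W) = 0.
Willow's profit: π_W = (291 - 3Q)q_W - (70q_W). Setting ∂π_W/∂q_W = 0: 221 - 6q_W - 3(q_S) = 0.
Best responses: q_S = (257 - 3q_W)/6, q_W = (221 - 3q_S)/6.
Solving the pair: q_S = 293/9, q_W = 185/9.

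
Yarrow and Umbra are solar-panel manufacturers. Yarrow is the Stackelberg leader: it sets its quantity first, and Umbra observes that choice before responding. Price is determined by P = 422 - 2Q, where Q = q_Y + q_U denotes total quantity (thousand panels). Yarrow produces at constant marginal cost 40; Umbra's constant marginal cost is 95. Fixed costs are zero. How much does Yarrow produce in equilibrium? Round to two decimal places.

109.25

The follower Umbra best-responds to any q_Y: π_U = (422 - 2Q)q_U - 95q_U.
Follower FOC: 327 - 2q_Y - 4q_U = 0, so q_U(q_Y) = (327 - 2q_Y)/4.
Yarrow substitutes q_U(q_Y) into its own profit: π_Y = q_Y(422 - 2q_Y - (327 - 2q_Y)/2) - 40q_Y = (517/2 - q_Y)q_Y - 40q_Y.
Leader FOC: 437/2 - 2q_Y = 0, so q_Y = 437/4.
Then q_U = (327 - 2·(437/4))/4 = 217/8.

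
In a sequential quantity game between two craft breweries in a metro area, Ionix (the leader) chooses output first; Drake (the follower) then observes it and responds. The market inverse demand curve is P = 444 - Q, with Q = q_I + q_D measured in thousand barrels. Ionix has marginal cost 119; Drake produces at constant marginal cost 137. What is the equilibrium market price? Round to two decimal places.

The follower Drake best-responds to any q_I: π_D = (444 - Q)q_D - 137q_D.
Setting the follower's marginal profit to zero, 307 - q_I - 2q_D = 0, i.e. q_D = (307 - q_I)/2.
Ionix substitutes q_D(q_I) into its own profit: π_I = q_I(444 - q_I - (307 - q_I)/2) - 119q_I = (581/2 - (1/2)q_I)q_I - 119q_I.
Maximising: ∂π_I/∂q_I = 343/2 - q_I = 0, giving q_I = 343/2.
Then q_D = (307 - 343/2)/2 = 271/4.
Total output Q = 957/4, so price P = 444 - 957/4 = 819/4.

204.75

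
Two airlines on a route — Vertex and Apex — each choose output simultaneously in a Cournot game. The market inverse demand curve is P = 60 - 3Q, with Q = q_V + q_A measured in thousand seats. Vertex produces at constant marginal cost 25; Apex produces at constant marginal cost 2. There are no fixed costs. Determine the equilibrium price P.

Vertex's profit: π_V = (60 - 3Q)q_V - (25q_V). Setting ∂π_V/∂q_V = 0: 35 - 6q_V - 3(q_A) = 0.
Apex's profit: π_A = (60 - 3Q)q_A - (2q_A). Setting ∂π_A/∂q_A = 0: 58 - 6q_A - 3(q_V) = 0.
Rearranging gives the reaction functions q_V = (35 - 3q_A)/6 and q_A = (58 - 3q_V)/6.
Substituting one into the other gives q_V = 4/3 and q_A = 9.
Total output Q = 31/3, so price P = 60 - 3·(31/3) = 29.

29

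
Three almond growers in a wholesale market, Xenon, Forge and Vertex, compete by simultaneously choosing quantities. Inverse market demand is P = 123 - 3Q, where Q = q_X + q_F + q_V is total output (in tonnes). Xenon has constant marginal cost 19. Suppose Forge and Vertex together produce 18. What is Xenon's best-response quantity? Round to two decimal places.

8.33

With rivals' combined output fixed at 18, Xenon's profit is π_X = (123 - 3·18 - 3q_X)q_X - (19q_X) = (69 - 3q_X)q_X - (19q_X).
∂π_X/∂q_X = 50 - 6q_X = 0, so q_X = 25/3.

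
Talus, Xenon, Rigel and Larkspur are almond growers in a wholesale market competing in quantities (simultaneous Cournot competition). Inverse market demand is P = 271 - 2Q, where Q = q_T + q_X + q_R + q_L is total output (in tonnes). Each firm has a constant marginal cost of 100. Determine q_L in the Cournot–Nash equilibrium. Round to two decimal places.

A representative firm's profit is π_i = q_i(271 - 2Q) - 100q_i.
First-order condition (treating rivals' output as given): 171 - 4q_i - 2·Σ_{j≠i} q_j = 0.
By symmetry each firm produces the same amount; substituting Σ_{j≠i} q_j = 3q_i yields q_i = 171/10.

17.10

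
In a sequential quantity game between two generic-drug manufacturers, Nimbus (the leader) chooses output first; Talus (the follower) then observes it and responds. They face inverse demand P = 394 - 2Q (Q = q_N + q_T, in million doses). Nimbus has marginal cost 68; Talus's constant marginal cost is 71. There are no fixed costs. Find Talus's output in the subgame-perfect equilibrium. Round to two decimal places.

39.63

Solve by backward induction. Given q_N, the follower Talus maximises π_T = (394 - 2q_N - 2q_T)q_T - 71q_T.
Follower FOC: 323 - 2q_N - 4q_T = 0, so q_T(q_N) = (323 - 2q_N)/4.
The leader anticipates this reaction. Substituting into P = 394 - 2Q gives P = 465/2 - q_N, so π_N = (465/2 - q_N)q_N - 68q_N.
Maximising: ∂π_N/∂q_N = 329/2 - 2q_N = 0, giving q_N = 329/4.
Then q_T = (323 - 2·(329/4))/4 = 317/8.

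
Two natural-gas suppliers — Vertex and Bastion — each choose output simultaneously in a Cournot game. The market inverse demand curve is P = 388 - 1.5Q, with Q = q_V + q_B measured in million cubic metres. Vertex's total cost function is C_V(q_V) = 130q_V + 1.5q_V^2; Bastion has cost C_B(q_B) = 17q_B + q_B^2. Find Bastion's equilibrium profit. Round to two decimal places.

Vertex's profit: π_V = (388 - 1.5Q)q_V - (130q_V + (3/2)q_V²). Setting ∂π_V/∂q_V = 0: 258 - 6q_V - (3/2)(q_B) = 0.
Bastion's first-order condition: 371 - 5q_B - (3/2)(q_V) = 0.
Rearranging gives the reaction functions q_V = (258 - (3/2)q_B)/6 and q_B = (371 - (3/2)q_V)/5.
Substituting one into the other gives q_V = 978/37 and q_B = 66.2703.
Price P = 388 - (3/2)·92.7027 = 248.9459.
Bastion's profit: 248.9459·66.2703 - 17·66.2703 - 66.2703² = 10979.3718.

10979.37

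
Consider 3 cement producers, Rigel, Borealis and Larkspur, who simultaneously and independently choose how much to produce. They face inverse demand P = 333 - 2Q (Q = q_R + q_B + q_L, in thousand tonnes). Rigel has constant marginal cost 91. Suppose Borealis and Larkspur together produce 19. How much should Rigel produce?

With rivals' combined output fixed at 19, Rigel's profit is π_R = (333 - 2·19 - 2q_R)q_R - (91q_R) = (295 - 2q_R)q_R - (91q_R).
∂π_R/∂q_R = 204 - 4q_R = 0, so q_R = 51.

51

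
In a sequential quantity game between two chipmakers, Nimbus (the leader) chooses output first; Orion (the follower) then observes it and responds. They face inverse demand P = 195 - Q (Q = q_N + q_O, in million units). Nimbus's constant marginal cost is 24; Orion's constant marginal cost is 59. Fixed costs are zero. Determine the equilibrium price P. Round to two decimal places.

75.50

Solve by backward induction. Given q_N, the follower Orion maximises π_O = (195 - q_N - q_O)q_O - 59q_O.
Follower FOC: 136 - q_N - 2q_O = 0, so q_O(q_N) = (136 - q_N)/2.
The leader anticipates this reaction. Substituting into P = 195 - Q gives P = 127 - (1/2)q_N, so π_N = (127 - (1/2)q_N)q_N - 24q_N.
Maximising: ∂π_N/∂q_N = 103 - q_N = 0, giving q_N = 103.
Then q_O = (136 - 103)/2 = 33/2.
Total output Q = 239/2, so price P = 195 - 239/2 = 151/2.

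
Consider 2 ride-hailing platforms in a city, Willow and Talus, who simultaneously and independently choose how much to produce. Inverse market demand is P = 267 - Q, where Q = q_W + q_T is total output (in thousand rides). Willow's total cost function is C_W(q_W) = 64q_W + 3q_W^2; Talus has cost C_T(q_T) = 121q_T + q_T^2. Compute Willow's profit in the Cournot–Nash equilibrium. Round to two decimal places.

1846.23

Willow's profit: π_W = (267 - Q)q_W - (64q_W + 3q_W²). Setting ∂π_W/∂q_W = 0: 203 - 8q_W - (q_T) = 0.
Talus's first-order condition: 146 - 4q_T - (q_W) = 0.
Best responses: q_W = (203 - q_T)/8, q_T = (146 - q_W)/4.
Substituting one into the other gives q_W = 666/31 and q_T = 965/31.
Price P = 267 - 1631/31 = 214.3871.
Willow's profit: 214.3871·(666/31) - 64·(666/31) - 3(666/31)² = 1846.2268.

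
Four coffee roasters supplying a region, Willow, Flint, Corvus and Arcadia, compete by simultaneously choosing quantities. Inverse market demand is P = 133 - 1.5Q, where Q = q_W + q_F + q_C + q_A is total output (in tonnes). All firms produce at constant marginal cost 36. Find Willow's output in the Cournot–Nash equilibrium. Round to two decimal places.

Each firm earns π_i = (133 - 1.5Q)q_i - 36q_i.
First-order condition (treating rivals' output as given): 97 - 3q_i - (3/2)·Σ_{j≠i} q_j = 0.
By symmetry each firm produces the same amount; substituting Σ_{j≠i} q_j = 3q_i yields q_i = 97/(15/2) = 194/15.

12.93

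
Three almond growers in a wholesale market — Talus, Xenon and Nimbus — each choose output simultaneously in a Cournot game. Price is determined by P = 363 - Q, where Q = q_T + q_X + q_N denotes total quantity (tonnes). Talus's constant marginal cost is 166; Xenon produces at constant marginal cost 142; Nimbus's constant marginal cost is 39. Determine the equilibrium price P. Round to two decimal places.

Talus's profit: π_T = (363 - Q)q_T - (166q_T). Setting ∂π_T/∂q_T = 0: 197 - 2q_T - (q_X + q_N) = 0.
Xenon's first-order condition: 221 - 2q_X - (q_T + q_N) = 0.
Nimbus's first-order condition: 324 - 2q_N - (q_T + q_X) = 0.
Summing all 3 equations gives 742 − 4Q = 0, hence Q = 371/2.
Back-substituting: q_T = (197 − 371/2) = 23/2, q_X = (221 − 371/2) = 71/2, q_N = (324 − 371/2) = 277/2.
Total output Q = 371/2, so price P = 363 - 371/2 = 355/2.

177.50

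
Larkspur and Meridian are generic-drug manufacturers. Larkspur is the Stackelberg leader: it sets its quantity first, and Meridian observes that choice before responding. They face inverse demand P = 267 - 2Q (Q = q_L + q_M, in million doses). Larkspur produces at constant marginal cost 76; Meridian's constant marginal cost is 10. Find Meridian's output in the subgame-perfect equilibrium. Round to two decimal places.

The follower Meridian best-responds to any q_L: π_M = (267 - 2Q)q_M - 10q_M.
Follower FOC: 257 - 2q_L - 4q_M = 0, so q_M(q_L) = (257 - 2q_L)/4.
Larkspur substitutes q_M(q_L) into its own profit: π_L = q_L(267 - 2q_L - (257 - 2q_L)/2) - 76q_L = (277/2 - q_L)q_L - 76q_L.
Maximising: ∂π_L/∂q_L = 125/2 - 2q_L = 0, giving q_L = 125/4.
Then q_M = (257 - 2·(125/4))/4 = 389/8.

48.63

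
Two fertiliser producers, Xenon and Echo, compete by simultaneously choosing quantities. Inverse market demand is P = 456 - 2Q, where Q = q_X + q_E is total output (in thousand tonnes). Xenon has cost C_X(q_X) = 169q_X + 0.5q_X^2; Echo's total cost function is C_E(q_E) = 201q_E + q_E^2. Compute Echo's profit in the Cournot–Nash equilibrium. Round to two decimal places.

Xenon's profit: π_X = (456 - 2Q)q_X - (169q_X + (1/2)q_X²). Setting ∂π_X/∂q_X = 0: 287 - 5q_X - 2(q_E) = 0.
Echo's first-order condition: 255 - 6q_E - 2(q_X) = 0.
Best responses: q_X = (287 - 2q_E)/5, q_E = (255 - 2q_X)/6.
Substituting one into the other gives q_X = 606/13 and q_E = 701/26.
Price P = 456 - 2·(1913/26) = 308.8462.
Echo's profit: 308.8462·(701/26) - 201·(701/26) - (701/26)² = 2180.7737.

2180.77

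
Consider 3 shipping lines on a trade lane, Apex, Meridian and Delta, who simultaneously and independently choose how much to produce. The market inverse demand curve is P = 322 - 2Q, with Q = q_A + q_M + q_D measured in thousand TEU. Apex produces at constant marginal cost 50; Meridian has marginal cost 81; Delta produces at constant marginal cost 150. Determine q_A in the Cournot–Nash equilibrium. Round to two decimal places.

Apex's profit: π_A = (322 - 2Q)q_A - (50q_A). Setting ∂π_A/∂q_A = 0: 272 - 4q_A - 2(q_M + q_D) = 0.
Meridian's profit: π_M = (322 - 2Q)q_M - (81q_M). Setting ∂π_M/∂q_M = 0: 241 - 4q_M - 2(q_A + q_D) = 0.
Delta's first-order condition: 172 - 4q_D - 2(q_A + q_M) = 0.
Adding the 3 first-order conditions: 685 − 8Q = 0, so Q = 685/8.
Back-substituting: q_A = (272 − 685/4)/2 = 403/8, q_M = (241 − 685/4)/2 = 279/8, q_D = (172 − 685/4)/2 = 3/8.

50.38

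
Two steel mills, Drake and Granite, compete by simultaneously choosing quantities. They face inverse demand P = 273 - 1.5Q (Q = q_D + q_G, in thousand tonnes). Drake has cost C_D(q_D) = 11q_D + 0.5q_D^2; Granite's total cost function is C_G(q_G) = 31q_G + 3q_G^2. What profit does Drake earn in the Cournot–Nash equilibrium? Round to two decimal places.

Drake's profit: π_D = (273 - 1.5Q)q_D - (11q_D + (1/2)q_D²). Setting ∂π_D/∂q_D = 0: 262 - 4q_D - (3/2)(q_G) = 0.
Granite's first-order condition: 242 - 9q_G - (3/2)(q_D) = 0.
Best responses: q_D = (262 - (3/2)q_G)/4, q_G = (242 - (3/2)q_D)/9.
Solving the pair: q_D = 532/9, q_G = 460/27.
Price P = 273 - (3/2)·76.1481 = 1429/9.
Drake's profit: (1429/9)·(532/9) - 11·(532/9) - (1/2)(532/9)² = 6988.2469.

6988.25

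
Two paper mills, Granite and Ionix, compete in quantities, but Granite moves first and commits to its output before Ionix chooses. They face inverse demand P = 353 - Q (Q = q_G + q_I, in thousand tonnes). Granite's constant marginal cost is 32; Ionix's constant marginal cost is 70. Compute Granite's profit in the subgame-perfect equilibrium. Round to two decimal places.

The follower Ionix best-responds to any q_G: π_I = (353 - Q)q_I - 70q_I.
∂π_I/∂q_I = 283 - q_G - 2q_I = 0 gives the reaction function q_I = (283 - q_G)/2.
Granite substitutes q_I(q_G) into its own profit: π_G = q_G(353 - q_G - (283 - q_G)/2) - 32q_G = (423/2 - (1/2)q_G)q_G - 32q_G.
Leader FOC: 359/2 - q_G = 0, so q_G = 359/2.
Then q_I = (283 - 359/2)/2 = 207/4.
Price P = 353 - 925/4 = 487/4.
Granite's profit: (487/4 - 32)·(359/2) = 16110.1250.

16110.13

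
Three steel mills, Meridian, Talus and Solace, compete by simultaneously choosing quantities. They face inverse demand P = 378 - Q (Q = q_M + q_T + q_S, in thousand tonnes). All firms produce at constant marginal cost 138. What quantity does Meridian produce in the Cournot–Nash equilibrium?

60

A representative firm's profit is π_i = q_i(378 - Q) - 138q_i.
First-order condition (treating rivals' output as given): 240 - 2q_i - Σ_{j≠i} q_j = 0.
With identical firms every q_j equals q_i, so Σ_{j≠i} q_j = 2q_i and 240 = 4q_i, giving q_i = 60.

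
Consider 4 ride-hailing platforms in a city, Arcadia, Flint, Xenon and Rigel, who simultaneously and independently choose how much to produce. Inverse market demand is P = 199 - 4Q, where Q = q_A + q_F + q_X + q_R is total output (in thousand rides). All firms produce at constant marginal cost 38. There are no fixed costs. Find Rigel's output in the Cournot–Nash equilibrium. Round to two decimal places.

A representative firm's profit is π_i = q_i(199 - 4Q) - 38q_i.
First-order condition (treating rivals' output as given): 161 - 8q_i - 4·Σ_{j≠i} q_j = 0.
By symmetry each firm produces the same amount; substituting Σ_{j≠i} q_j = 3q_i yields q_i = 161/20.

8.05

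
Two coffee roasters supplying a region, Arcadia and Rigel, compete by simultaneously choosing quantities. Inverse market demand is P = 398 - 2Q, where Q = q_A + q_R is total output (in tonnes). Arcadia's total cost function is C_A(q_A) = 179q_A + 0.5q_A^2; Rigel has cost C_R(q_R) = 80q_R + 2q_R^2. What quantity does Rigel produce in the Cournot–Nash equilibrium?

32

Arcadia's profit: π_A = (398 - 2Q)q_A - (179q_A + (1/2)q_A²). Setting ∂π_A/∂q_A = 0: 219 - 5q_A - 2(q_R) = 0.
Rigel's profit: π_R = (398 - 2Q)q_R - (80q_R + 2q_R²). Setting ∂π_R/∂q_R = 0: 318 - 8q_R - 2(q_A) = 0.
Best responses: q_A = (219 - 2q_R)/5, q_R = (318 - 2q_A)/8.
Substituting one into the other gives q_A = 31 and q_R = 32.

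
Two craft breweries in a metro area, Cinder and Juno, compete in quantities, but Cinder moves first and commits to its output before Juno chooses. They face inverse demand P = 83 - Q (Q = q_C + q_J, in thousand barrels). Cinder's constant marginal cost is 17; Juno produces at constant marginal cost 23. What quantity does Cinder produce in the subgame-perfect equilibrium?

36

Solve by backward induction. Given q_C, the follower Juno maximises π_J = (83 - q_C - q_J)q_J - 23q_J.
∂π_J/∂q_J = 60 - q_C - 2q_J = 0 gives the reaction function q_J = (60 - q_C)/2.
Cinder substitutes q_J(q_C) into its own profit: π_C = q_C(83 - q_C - (60 - q_C)/2) - 17q_C = (53 - (1/2)q_C)q_C - 17q_C.
The leader's first-order condition 36 - q_C = 0 yields q_C = 36.
Then q_J = (60 - 36)/2 = 12.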